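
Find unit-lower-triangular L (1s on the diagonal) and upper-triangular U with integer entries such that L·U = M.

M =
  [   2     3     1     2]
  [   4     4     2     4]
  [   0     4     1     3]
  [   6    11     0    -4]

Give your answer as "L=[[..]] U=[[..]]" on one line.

L=[[1,0,0,0],[2,1,0,0],[0,-2,1,0],[3,-1,-3,1]] U=[[2,3,1,2],[0,-2,0,0],[0,0,1,3],[0,0,0,-1]]

  row1 -= 2·row0 → [0,-2,0,0]
  row2 -= 0·row0 → [0,4,1,3]
  row3 -= 3·row0 → [0,2,-3,-10]
  row2 -= -2·row1 → [0,0,1,3]
  row3 -= -1·row1 → [0,0,-3,-10]
  row3 -= -3·row2 → [0,0,0,-1]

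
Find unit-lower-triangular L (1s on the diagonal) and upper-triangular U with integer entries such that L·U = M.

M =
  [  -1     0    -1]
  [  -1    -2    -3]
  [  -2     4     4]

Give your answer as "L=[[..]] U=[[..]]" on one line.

  row1 -= 1·row0 → [0,-2,-2]
  row2 -= 2·row0 → [0,4,6]
  row2 -= -2·row1 → [0,0,2]

L=[[1,0,0],[1,1,0],[2,-2,1]] U=[[-1,0,-1],[0,-2,-2],[0,0,2]]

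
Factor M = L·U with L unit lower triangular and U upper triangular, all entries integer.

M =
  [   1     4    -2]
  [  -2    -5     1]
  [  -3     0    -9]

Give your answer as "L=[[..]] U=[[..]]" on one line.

  R1 -= -2·R0 → [0,3,-3]
  R2 -= -3·R0 → [0,12,-15]
  R2 -= 4·R1 → [0,0,-3]

L=[[1,0,0],[-2,1,0],[-3,4,1]] U=[[1,4,-2],[0,3,-3],[0,0,-3]]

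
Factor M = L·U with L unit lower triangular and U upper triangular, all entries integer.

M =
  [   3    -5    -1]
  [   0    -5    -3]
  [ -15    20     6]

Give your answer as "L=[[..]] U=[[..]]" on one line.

L=[[1,0,0],[0,1,0],[-5,1,1]] U=[[3,-5,-1],[0,-5,-3],[0,0,4]]

  r1 -= 0·r0 → [0,-5,-3]
  r2 -= -5·r0 → [0,-5,1]
  r2 -= 1·r1 → [0,0,4]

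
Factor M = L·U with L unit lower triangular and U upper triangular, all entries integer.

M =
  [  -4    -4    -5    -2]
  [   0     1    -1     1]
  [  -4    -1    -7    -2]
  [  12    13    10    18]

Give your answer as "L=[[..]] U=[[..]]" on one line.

L=[[1,0,0,0],[0,1,0,0],[1,3,1,0],[-3,1,-4,1]] U=[[-4,-4,-5,-2],[0,1,-1,1],[0,0,1,-3],[0,0,0,-1]]

  r1 -= 0·r0 → [0,1,-1,1]
  r2 -= 1·r0 → [0,3,-2,0]
  r3 -= -3·r0 → [0,1,-5,12]
  r2 -= 3·r1 → [0,0,1,-3]
  r3 -= 1·r1 → [0,0,-4,11]
  r3 -= -4·r2 → [0,0,0,-1]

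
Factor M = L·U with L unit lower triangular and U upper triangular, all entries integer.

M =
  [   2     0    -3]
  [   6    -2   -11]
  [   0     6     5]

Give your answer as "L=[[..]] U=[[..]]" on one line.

L=[[1,0,0],[3,1,0],[0,-3,1]] U=[[2,0,-3],[0,-2,-2],[0,0,-1]]

  row1 -= 3·row0 → [0,-2,-2]
  row2 -= 0·row0 → [0,6,5]
  row2 -= -3·row1 → [0,0,-1]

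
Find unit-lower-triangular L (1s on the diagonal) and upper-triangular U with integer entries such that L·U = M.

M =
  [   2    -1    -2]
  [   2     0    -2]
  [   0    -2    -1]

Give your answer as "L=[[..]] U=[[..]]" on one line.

  row1 -= 1·row0 → [0,1,0]
  row2 -= 0·row0 → [0,-2,-1]
  row2 -= -2·row1 → [0,0,-1]

L=[[1,0,0],[1,1,0],[0,-2,1]] U=[[2,-1,-2],[0,1,0],[0,0,-1]]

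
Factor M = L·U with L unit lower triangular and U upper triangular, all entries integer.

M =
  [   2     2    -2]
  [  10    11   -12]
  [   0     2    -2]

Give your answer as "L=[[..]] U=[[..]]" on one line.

L=[[1,0,0],[5,1,0],[0,2,1]] U=[[2,2,-2],[0,1,-2],[0,0,2]]

  row1 -= 5·row0 → [0,1,-2]
  row2 -= 0·row0 → [0,2,-2]
  row2 -= 2·row1 → [0,0,2]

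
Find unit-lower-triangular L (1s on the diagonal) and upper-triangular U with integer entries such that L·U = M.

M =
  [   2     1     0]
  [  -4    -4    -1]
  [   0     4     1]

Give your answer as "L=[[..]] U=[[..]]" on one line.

L=[[1,0,0],[-2,1,0],[0,-2,1]] U=[[2,1,0],[0,-2,-1],[0,0,-1]]

  R1 -= -2·R0 → [0,-2,-1]
  R2 -= 0·R0 → [0,4,1]
  R2 -= -2·R1 → [0,0,-1]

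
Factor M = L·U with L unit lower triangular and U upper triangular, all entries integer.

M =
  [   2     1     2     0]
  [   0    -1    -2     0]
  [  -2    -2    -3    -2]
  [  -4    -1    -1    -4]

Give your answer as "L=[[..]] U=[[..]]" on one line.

  r1 -= 0·r0 → [0,-1,-2,0]
  r2 -= -1·r0 → [0,-1,-1,-2]
  r3 -= -2·r0 → [0,1,3,-4]
  r2 -= 1·r1 → [0,0,1,-2]
  r3 -= -1·r1 → [0,0,1,-4]
  r3 -= 1·r2 → [0,0,0,-2]

L=[[1,0,0,0],[0,1,0,0],[-1,1,1,0],[-2,-1,1,1]] U=[[2,1,2,0],[0,-1,-2,0],[0,0,1,-2],[0,0,0,-2]]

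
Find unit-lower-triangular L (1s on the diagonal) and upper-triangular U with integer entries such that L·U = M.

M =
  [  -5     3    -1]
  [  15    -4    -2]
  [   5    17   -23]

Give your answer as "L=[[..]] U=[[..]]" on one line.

  row1 -= -3·row0 → [0,5,-5]
  row2 -= -1·row0 → [0,20,-24]
  row2 -= 4·row1 → [0,0,-4]

L=[[1,0,0],[-3,1,0],[-1,4,1]] U=[[-5,3,-1],[0,5,-5],[0,0,-4]]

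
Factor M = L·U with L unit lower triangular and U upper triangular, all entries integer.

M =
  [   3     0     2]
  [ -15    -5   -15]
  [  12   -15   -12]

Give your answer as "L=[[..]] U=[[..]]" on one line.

L=[[1,0,0],[-5,1,0],[4,3,1]] U=[[3,0,2],[0,-5,-5],[0,0,-5]]

  row1 -= -5·row0 → [0,-5,-5]
  row2 -= 4·row0 → [0,-15,-20]
  row2 -= 3·row1 → [0,0,-5]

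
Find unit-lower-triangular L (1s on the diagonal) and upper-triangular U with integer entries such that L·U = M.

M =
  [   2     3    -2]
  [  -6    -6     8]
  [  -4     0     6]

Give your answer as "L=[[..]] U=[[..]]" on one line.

  r1 -= -3·r0 → [0,3,2]
  r2 -= -2·r0 → [0,6,2]
  r2 -= 2·r1 → [0,0,-2]

L=[[1,0,0],[-3,1,0],[-2,2,1]] U=[[2,3,-2],[0,3,2],[0,0,-2]]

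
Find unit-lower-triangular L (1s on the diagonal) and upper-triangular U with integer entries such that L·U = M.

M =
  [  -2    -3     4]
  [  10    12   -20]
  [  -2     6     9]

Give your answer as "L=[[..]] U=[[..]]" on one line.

  R1 -= -5·R0 → [0,-3,0]
  R2 -= 1·R0 → [0,9,5]
  R2 -= -3·R1 → [0,0,5]

L=[[1,0,0],[-5,1,0],[1,-3,1]] U=[[-2,-3,4],[0,-3,0],[0,0,5]]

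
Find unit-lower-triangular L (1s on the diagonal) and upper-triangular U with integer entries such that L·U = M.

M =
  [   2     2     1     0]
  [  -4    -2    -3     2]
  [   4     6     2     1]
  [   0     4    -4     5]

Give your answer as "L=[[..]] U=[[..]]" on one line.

L=[[1,0,0,0],[-2,1,0,0],[2,1,1,0],[0,2,-2,1]] U=[[2,2,1,0],[0,2,-1,2],[0,0,1,-1],[0,0,0,-1]]

  row1 -= -2·row0 → [0,2,-1,2]
  row2 -= 2·row0 → [0,2,0,1]
  row3 -= 0·row0 → [0,4,-4,5]
  row2 -= 1·row1 → [0,0,1,-1]
  row3 -= 2·row1 → [0,0,-2,1]
  row3 -= -2·row2 → [0,0,0,-1]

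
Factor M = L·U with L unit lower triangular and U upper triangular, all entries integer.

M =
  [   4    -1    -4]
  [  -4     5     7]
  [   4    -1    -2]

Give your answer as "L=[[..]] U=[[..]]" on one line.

L=[[1,0,0],[-1,1,0],[1,0,1]] U=[[4,-1,-4],[0,4,3],[0,0,2]]

  r1 -= -1·r0 → [0,4,3]
  r2 -= 1·r0 → [0,0,2]
  r2 -= 0·r1 → [0,0,2]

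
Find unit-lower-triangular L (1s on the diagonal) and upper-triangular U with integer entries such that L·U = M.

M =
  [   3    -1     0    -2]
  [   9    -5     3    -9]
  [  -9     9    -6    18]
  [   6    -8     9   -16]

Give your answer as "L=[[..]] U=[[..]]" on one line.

  R1 -= 3·R0 → [0,-2,3,-3]
  R2 -= -3·R0 → [0,6,-6,12]
  R3 -= 2·R0 → [0,-6,9,-12]
  R2 -= -3·R1 → [0,0,3,3]
  R3 -= 3·R1 → [0,0,0,-3]
  R3 -= 0·R2 → [0,0,0,-3]

L=[[1,0,0,0],[3,1,0,0],[-3,-3,1,0],[2,3,0,1]] U=[[3,-1,0,-2],[0,-2,3,-3],[0,0,3,3],[0,0,0,-3]]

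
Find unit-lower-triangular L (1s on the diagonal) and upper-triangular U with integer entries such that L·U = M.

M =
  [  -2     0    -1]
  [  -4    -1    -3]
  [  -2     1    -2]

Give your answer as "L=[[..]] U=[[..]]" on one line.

L=[[1,0,0],[2,1,0],[1,-1,1]] U=[[-2,0,-1],[0,-1,-1],[0,0,-2]]

  row1 -= 2·row0 → [0,-1,-1]
  row2 -= 1·row0 → [0,1,-1]
  row2 -= -1·row1 → [0,0,-2]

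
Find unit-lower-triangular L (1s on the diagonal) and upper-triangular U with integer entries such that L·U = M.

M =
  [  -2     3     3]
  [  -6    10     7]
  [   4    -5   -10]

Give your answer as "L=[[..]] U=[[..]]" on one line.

  R1 -= 3·R0 → [0,1,-2]
  R2 -= -2·R0 → [0,1,-4]
  R2 -= 1·R1 → [0,0,-2]

L=[[1,0,0],[3,1,0],[-2,1,1]] U=[[-2,3,3],[0,1,-2],[0,0,-2]]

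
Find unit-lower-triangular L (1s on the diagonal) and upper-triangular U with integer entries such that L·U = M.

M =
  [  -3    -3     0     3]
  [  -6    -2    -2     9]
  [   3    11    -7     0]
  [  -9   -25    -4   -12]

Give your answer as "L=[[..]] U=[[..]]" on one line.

L=[[1,0,0,0],[2,1,0,0],[-1,2,1,0],[3,-4,4,1]] U=[[-3,-3,0,3],[0,4,-2,3],[0,0,-3,-3],[0,0,0,3]]

  R1 -= 2·R0 → [0,4,-2,3]
  R2 -= -1·R0 → [0,8,-7,3]
  R3 -= 3·R0 → [0,-16,-4,-21]
  R2 -= 2·R1 → [0,0,-3,-3]
  R3 -= -4·R1 → [0,0,-12,-9]
  R3 -= 4·R2 → [0,0,0,3]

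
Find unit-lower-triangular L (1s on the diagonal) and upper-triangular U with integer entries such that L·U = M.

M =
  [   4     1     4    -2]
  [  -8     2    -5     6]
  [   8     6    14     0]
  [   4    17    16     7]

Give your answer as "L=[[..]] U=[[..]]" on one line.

  row1 -= -2·row0 → [0,4,3,2]
  row2 -= 2·row0 → [0,4,6,4]
  row3 -= 1·row0 → [0,16,12,9]
  row2 -= 1·row1 → [0,0,3,2]
  row3 -= 4·row1 → [0,0,0,1]
  row3 -= 0·row2 → [0,0,0,1]

L=[[1,0,0,0],[-2,1,0,0],[2,1,1,0],[1,4,0,1]] U=[[4,1,4,-2],[0,4,3,2],[0,0,3,2],[0,0,0,1]]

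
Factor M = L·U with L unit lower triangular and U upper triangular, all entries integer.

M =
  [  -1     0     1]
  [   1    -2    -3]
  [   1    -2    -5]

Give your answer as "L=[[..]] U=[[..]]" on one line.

L=[[1,0,0],[-1,1,0],[-1,1,1]] U=[[-1,0,1],[0,-2,-2],[0,0,-2]]

  R1 -= -1·R0 → [0,-2,-2]
  R2 -= -1·R0 → [0,-2,-4]
  R2 -= 1·R1 → [0,0,-2]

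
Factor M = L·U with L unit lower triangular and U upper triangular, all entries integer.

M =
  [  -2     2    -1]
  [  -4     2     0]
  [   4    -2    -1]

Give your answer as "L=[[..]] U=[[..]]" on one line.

  r1 -= 2·r0 → [0,-2,2]
  r2 -= -2·r0 → [0,2,-3]
  r2 -= -1·r1 → [0,0,-1]

L=[[1,0,0],[2,1,0],[-2,-1,1]] U=[[-2,2,-1],[0,-2,2],[0,0,-1]]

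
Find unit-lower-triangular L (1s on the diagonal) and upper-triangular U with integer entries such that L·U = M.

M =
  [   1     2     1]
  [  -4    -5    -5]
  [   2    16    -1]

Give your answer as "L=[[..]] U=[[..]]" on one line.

L=[[1,0,0],[-4,1,0],[2,4,1]] U=[[1,2,1],[0,3,-1],[0,0,1]]

  R1 -= -4·R0 → [0,3,-1]
  R2 -= 2·R0 → [0,12,-3]
  R2 -= 4·R1 → [0,0,1]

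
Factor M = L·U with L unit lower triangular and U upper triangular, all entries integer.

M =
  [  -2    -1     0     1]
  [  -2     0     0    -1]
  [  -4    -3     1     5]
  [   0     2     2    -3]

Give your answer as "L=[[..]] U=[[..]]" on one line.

L=[[1,0,0,0],[1,1,0,0],[2,-1,1,0],[0,2,2,1]] U=[[-2,-1,0,1],[0,1,0,-2],[0,0,1,1],[0,0,0,-1]]

  r1 -= 1·r0 → [0,1,0,-2]
  r2 -= 2·r0 → [0,-1,1,3]
  r3 -= 0·r0 → [0,2,2,-3]
  r2 -= -1·r1 → [0,0,1,1]
  r3 -= 2·r1 → [0,0,2,1]
  r3 -= 2·r2 → [0,0,0,-1]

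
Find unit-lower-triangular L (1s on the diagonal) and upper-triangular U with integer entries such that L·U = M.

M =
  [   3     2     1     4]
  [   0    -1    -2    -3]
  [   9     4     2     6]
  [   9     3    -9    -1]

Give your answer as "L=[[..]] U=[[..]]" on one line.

L=[[1,0,0,0],[0,1,0,0],[3,2,1,0],[3,3,-2,1]] U=[[3,2,1,4],[0,-1,-2,-3],[0,0,3,0],[0,0,0,-4]]

  r1 -= 0·r0 → [0,-1,-2,-3]
  r2 -= 3·r0 → [0,-2,-1,-6]
  r3 -= 3·r0 → [0,-3,-12,-13]
  r2 -= 2·r1 → [0,0,3,0]
  r3 -= 3·r1 → [0,0,-6,-4]
  r3 -= -2·r2 → [0,0,0,-4]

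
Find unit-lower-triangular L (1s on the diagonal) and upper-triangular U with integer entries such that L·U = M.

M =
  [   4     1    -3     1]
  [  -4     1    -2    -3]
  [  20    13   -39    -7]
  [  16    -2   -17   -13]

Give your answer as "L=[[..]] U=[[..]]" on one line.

L=[[1,0,0,0],[-1,1,0,0],[5,4,1,0],[4,-3,5,1]] U=[[4,1,-3,1],[0,2,-5,-2],[0,0,-4,-4],[0,0,0,-3]]

  r1 -= -1·r0 → [0,2,-5,-2]
  r2 -= 5·r0 → [0,8,-24,-12]
  r3 -= 4·r0 → [0,-6,-5,-17]
  r2 -= 4·r1 → [0,0,-4,-4]
  r3 -= -3·r1 → [0,0,-20,-23]
  r3 -= 5·r2 → [0,0,0,-3]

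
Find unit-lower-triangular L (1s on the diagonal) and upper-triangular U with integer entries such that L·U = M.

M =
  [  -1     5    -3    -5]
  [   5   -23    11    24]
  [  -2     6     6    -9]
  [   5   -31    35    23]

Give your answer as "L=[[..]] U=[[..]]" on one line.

  r1 -= -5·r0 → [0,2,-4,-1]
  r2 -= 2·r0 → [0,-4,12,1]
  r3 -= -5·r0 → [0,-6,20,-2]
  r2 -= -2·r1 → [0,0,4,-1]
  r3 -= -3·r1 → [0,0,8,-5]
  r3 -= 2·r2 → [0,0,0,-3]

L=[[1,0,0,0],[-5,1,0,0],[2,-2,1,0],[-5,-3,2,1]] U=[[-1,5,-3,-5],[0,2,-4,-1],[0,0,4,-1],[0,0,0,-3]]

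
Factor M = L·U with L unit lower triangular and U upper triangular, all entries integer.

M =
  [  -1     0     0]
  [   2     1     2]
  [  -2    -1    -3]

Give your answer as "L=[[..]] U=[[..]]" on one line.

  R1 -= -2·R0 → [0,1,2]
  R2 -= 2·R0 → [0,-1,-3]
  R2 -= -1·R1 → [0,0,-1]

L=[[1,0,0],[-2,1,0],[2,-1,1]] U=[[-1,0,0],[0,1,2],[0,0,-1]]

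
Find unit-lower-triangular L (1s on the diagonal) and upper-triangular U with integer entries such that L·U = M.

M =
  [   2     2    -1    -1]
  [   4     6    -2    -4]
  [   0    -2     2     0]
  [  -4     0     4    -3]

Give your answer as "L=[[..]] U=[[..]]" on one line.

L=[[1,0,0,0],[2,1,0,0],[0,-1,1,0],[-2,2,1,1]] U=[[2,2,-1,-1],[0,2,0,-2],[0,0,2,-2],[0,0,0,1]]

  r1 -= 2·r0 → [0,2,0,-2]
  r2 -= 0·r0 → [0,-2,2,0]
  r3 -= -2·r0 → [0,4,2,-5]
  r2 -= -1·r1 → [0,0,2,-2]
  r3 -= 2·r1 → [0,0,2,-1]
  r3 -= 1·r2 → [0,0,0,1]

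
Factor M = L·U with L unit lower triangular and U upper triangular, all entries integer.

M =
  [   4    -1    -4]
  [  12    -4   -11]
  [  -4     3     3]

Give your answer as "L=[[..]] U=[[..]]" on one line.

L=[[1,0,0],[3,1,0],[-1,-2,1]] U=[[4,-1,-4],[0,-1,1],[0,0,1]]

  r1 -= 3·r0 → [0,-1,1]
  r2 -= -1·r0 → [0,2,-1]
  r2 -= -2·r1 → [0,0,1]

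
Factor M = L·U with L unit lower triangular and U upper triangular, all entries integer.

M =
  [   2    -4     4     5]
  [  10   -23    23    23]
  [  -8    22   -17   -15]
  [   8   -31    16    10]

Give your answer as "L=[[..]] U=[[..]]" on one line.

L=[[1,0,0,0],[5,1,0,0],[-4,-2,1,0],[4,5,-3,1]] U=[[2,-4,4,5],[0,-3,3,-2],[0,0,5,1],[0,0,0,3]]

  R1 -= 5·R0 → [0,-3,3,-2]
  R2 -= -4·R0 → [0,6,-1,5]
  R3 -= 4·R0 → [0,-15,0,-10]
  R2 -= -2·R1 → [0,0,5,1]
  R3 -= 5·R1 → [0,0,-15,0]
  R3 -= -3·R2 → [0,0,0,3]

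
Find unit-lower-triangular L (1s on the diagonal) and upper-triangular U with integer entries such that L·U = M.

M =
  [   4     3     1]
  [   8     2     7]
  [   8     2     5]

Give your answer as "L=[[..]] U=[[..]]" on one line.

L=[[1,0,0],[2,1,0],[2,1,1]] U=[[4,3,1],[0,-4,5],[0,0,-2]]

  R1 -= 2·R0 → [0,-4,5]
  R2 -= 2·R0 → [0,-4,3]
  R2 -= 1·R1 → [0,0,-2]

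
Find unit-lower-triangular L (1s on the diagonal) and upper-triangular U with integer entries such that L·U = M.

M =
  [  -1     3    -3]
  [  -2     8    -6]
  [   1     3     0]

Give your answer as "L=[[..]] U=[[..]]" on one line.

L=[[1,0,0],[2,1,0],[-1,3,1]] U=[[-1,3,-3],[0,2,0],[0,0,-3]]

  r1 -= 2·r0 → [0,2,0]
  r2 -= -1·r0 → [0,6,-3]
  r2 -= 3·r1 → [0,0,-3]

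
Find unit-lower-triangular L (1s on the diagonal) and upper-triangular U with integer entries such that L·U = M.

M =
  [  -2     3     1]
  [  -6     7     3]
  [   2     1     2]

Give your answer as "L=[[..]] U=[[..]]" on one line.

L=[[1,0,0],[3,1,0],[-1,-2,1]] U=[[-2,3,1],[0,-2,0],[0,0,3]]

  row1 -= 3·row0 → [0,-2,0]
  row2 -= -1·row0 → [0,4,3]
  row2 -= -2·row1 → [0,0,3]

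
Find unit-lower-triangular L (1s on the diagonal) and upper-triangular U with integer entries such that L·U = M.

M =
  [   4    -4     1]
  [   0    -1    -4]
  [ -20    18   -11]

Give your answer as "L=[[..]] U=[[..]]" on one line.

L=[[1,0,0],[0,1,0],[-5,2,1]] U=[[4,-4,1],[0,-1,-4],[0,0,2]]

  row1 -= 0·row0 → [0,-1,-4]
  row2 -= -5·row0 → [0,-2,-6]
  row2 -= 2·row1 → [0,0,2]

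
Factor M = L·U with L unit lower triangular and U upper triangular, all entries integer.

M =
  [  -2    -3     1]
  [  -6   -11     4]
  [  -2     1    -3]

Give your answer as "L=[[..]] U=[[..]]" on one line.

L=[[1,0,0],[3,1,0],[1,-2,1]] U=[[-2,-3,1],[0,-2,1],[0,0,-2]]

  r1 -= 3·r0 → [0,-2,1]
  r2 -= 1·r0 → [0,4,-4]
  r2 -= -2·r1 → [0,0,-2]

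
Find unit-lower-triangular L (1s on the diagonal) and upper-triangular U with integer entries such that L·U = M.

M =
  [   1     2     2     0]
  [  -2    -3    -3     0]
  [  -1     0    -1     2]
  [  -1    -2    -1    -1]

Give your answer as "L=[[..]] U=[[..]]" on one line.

L=[[1,0,0,0],[-2,1,0,0],[-1,2,1,0],[-1,0,-1,1]] U=[[1,2,2,0],[0,1,1,0],[0,0,-1,2],[0,0,0,1]]

  R1 -= -2·R0 → [0,1,1,0]
  R2 -= -1·R0 → [0,2,1,2]
  R3 -= -1·R0 → [0,0,1,-1]
  R2 -= 2·R1 → [0,0,-1,2]
  R3 -= 0·R1 → [0,0,1,-1]
  R3 -= -1·R2 → [0,0,0,1]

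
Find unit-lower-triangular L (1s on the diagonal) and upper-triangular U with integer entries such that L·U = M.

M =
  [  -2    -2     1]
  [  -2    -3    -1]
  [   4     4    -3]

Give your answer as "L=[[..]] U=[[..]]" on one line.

  R1 -= 1·R0 → [0,-1,-2]
  R2 -= -2·R0 → [0,0,-1]
  R2 -= 0·R1 → [0,0,-1]

L=[[1,0,0],[1,1,0],[-2,0,1]] U=[[-2,-2,1],[0,-1,-2],[0,0,-1]]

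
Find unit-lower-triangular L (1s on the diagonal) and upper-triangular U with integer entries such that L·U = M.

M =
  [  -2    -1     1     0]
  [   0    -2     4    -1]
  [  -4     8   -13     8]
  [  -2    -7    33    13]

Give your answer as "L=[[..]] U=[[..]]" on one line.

L=[[1,0,0,0],[0,1,0,0],[2,-5,1,0],[1,3,4,1]] U=[[-2,-1,1,0],[0,-2,4,-1],[0,0,5,3],[0,0,0,4]]

  row1 -= 0·row0 → [0,-2,4,-1]
  row2 -= 2·row0 → [0,10,-15,8]
  row3 -= 1·row0 → [0,-6,32,13]
  row2 -= -5·row1 → [0,0,5,3]
  row3 -= 3·row1 → [0,0,20,16]
  row3 -= 4·row2 → [0,0,0,4]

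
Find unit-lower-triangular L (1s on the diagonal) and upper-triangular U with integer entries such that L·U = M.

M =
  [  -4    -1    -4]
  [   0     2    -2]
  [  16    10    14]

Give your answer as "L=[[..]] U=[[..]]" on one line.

L=[[1,0,0],[0,1,0],[-4,3,1]] U=[[-4,-1,-4],[0,2,-2],[0,0,4]]

  row1 -= 0·row0 → [0,2,-2]
  row2 -= -4·row0 → [0,6,-2]
  row2 -= 3·row1 → [0,0,4]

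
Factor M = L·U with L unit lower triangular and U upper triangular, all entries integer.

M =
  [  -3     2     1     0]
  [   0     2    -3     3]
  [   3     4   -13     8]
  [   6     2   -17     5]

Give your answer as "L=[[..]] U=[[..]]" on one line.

  row1 -= 0·row0 → [0,2,-3,3]
  row2 -= -1·row0 → [0,6,-12,8]
  row3 -= -2·row0 → [0,6,-15,5]
  row2 -= 3·row1 → [0,0,-3,-1]
  row3 -= 3·row1 → [0,0,-6,-4]
  row3 -= 2·row2 → [0,0,0,-2]

L=[[1,0,0,0],[0,1,0,0],[-1,3,1,0],[-2,3,2,1]] U=[[-3,2,1,0],[0,2,-3,3],[0,0,-3,-1],[0,0,0,-2]]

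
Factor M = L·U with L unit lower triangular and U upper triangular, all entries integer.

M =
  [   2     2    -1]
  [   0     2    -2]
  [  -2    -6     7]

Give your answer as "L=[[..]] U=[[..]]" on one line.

  row1 -= 0·row0 → [0,2,-2]
  row2 -= -1·row0 → [0,-4,6]
  row2 -= -2·row1 → [0,0,2]

L=[[1,0,0],[0,1,0],[-1,-2,1]] U=[[2,2,-1],[0,2,-2],[0,0,2]]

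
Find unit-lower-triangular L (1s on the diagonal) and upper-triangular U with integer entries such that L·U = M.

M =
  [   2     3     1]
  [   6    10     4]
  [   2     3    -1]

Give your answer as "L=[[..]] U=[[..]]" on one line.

L=[[1,0,0],[3,1,0],[1,0,1]] U=[[2,3,1],[0,1,1],[0,0,-2]]

  r1 -= 3·r0 → [0,1,1]
  r2 -= 1·r0 → [0,0,-2]
  r2 -= 0·r1 → [0,0,-2]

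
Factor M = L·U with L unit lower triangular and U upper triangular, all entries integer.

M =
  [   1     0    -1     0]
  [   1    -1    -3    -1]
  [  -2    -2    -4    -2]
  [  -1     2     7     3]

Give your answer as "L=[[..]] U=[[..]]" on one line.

  R1 -= 1·R0 → [0,-1,-2,-1]
  R2 -= -2·R0 → [0,-2,-6,-2]
  R3 -= -1·R0 → [0,2,6,3]
  R2 -= 2·R1 → [0,0,-2,0]
  R3 -= -2·R1 → [0,0,2,1]
  R3 -= -1·R2 → [0,0,0,1]

L=[[1,0,0,0],[1,1,0,0],[-2,2,1,0],[-1,-2,-1,1]] U=[[1,0,-1,0],[0,-1,-2,-1],[0,0,-2,0],[0,0,0,1]]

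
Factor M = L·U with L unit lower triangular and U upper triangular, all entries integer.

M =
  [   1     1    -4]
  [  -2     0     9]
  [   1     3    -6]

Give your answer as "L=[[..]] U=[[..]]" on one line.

L=[[1,0,0],[-2,1,0],[1,1,1]] U=[[1,1,-4],[0,2,1],[0,0,-3]]

  r1 -= -2·r0 → [0,2,1]
  r2 -= 1·r0 → [0,2,-2]
  r2 -= 1·r1 → [0,0,-3]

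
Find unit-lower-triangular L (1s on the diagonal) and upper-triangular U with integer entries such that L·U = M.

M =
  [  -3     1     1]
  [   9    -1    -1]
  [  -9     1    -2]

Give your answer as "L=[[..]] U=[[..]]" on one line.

L=[[1,0,0],[-3,1,0],[3,-1,1]] U=[[-3,1,1],[0,2,2],[0,0,-3]]

  R1 -= -3·R0 → [0,2,2]
  R2 -= 3·R0 → [0,-2,-5]
  R2 -= -1·R1 → [0,0,-3]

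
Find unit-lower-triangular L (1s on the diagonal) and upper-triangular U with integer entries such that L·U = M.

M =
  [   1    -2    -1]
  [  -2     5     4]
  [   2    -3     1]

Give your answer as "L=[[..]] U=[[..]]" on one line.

L=[[1,0,0],[-2,1,0],[2,1,1]] U=[[1,-2,-1],[0,1,2],[0,0,1]]

  r1 -= -2·r0 → [0,1,2]
  r2 -= 2·r0 → [0,1,3]
  r2 -= 1·r1 → [0,0,1]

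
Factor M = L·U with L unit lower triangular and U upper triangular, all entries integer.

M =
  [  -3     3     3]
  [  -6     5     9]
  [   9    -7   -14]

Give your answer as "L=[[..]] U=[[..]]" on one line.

  row1 -= 2·row0 → [0,-1,3]
  row2 -= -3·row0 → [0,2,-5]
  row2 -= -2·row1 → [0,0,1]

L=[[1,0,0],[2,1,0],[-3,-2,1]] U=[[-3,3,3],[0,-1,3],[0,0,1]]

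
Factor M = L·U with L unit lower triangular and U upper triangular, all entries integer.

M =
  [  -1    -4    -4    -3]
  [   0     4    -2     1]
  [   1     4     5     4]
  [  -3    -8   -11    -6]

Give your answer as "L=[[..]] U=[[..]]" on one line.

  row1 -= 0·row0 → [0,4,-2,1]
  row2 -= -1·row0 → [0,0,1,1]
  row3 -= 3·row0 → [0,4,1,3]
  row2 -= 0·row1 → [0,0,1,1]
  row3 -= 1·row1 → [0,0,3,2]
  row3 -= 3·row2 → [0,0,0,-1]

L=[[1,0,0,0],[0,1,0,0],[-1,0,1,0],[3,1,3,1]] U=[[-1,-4,-4,-3],[0,4,-2,1],[0,0,1,1],[0,0,0,-1]]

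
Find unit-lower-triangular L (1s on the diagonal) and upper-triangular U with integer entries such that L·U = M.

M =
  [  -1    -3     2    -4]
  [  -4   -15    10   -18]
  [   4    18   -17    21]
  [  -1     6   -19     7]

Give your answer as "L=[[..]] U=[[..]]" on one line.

  R1 -= 4·R0 → [0,-3,2,-2]
  R2 -= -4·R0 → [0,6,-9,5]
  R3 -= 1·R0 → [0,9,-21,11]
  R2 -= -2·R1 → [0,0,-5,1]
  R3 -= -3·R1 → [0,0,-15,5]
  R3 -= 3·R2 → [0,0,0,2]

L=[[1,0,0,0],[4,1,0,0],[-4,-2,1,0],[1,-3,3,1]] U=[[-1,-3,2,-4],[0,-3,2,-2],[0,0,-5,1],[0,0,0,2]]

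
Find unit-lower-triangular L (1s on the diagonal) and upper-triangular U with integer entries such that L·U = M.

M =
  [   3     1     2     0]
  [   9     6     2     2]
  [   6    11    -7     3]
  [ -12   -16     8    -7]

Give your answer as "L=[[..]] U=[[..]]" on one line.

L=[[1,0,0,0],[3,1,0,0],[2,3,1,0],[-4,-4,0,1]] U=[[3,1,2,0],[0,3,-4,2],[0,0,1,-3],[0,0,0,1]]

  row1 -= 3·row0 → [0,3,-4,2]
  row2 -= 2·row0 → [0,9,-11,3]
  row3 -= -4·row0 → [0,-12,16,-7]
  row2 -= 3·row1 → [0,0,1,-3]
  row3 -= -4·row1 → [0,0,0,1]
  row3 -= 0·row2 → [0,0,0,1]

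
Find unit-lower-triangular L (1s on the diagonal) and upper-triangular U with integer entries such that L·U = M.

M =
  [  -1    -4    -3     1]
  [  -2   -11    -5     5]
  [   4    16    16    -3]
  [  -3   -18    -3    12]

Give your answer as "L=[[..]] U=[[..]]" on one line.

L=[[1,0,0,0],[2,1,0,0],[-4,0,1,0],[3,2,1,1]] U=[[-1,-4,-3,1],[0,-3,1,3],[0,0,4,1],[0,0,0,2]]

  R1 -= 2·R0 → [0,-3,1,3]
  R2 -= -4·R0 → [0,0,4,1]
  R3 -= 3·R0 → [0,-6,6,9]
  R2 -= 0·R1 → [0,0,4,1]
  R3 -= 2·R1 → [0,0,4,3]
  R3 -= 1·R2 → [0,0,0,2]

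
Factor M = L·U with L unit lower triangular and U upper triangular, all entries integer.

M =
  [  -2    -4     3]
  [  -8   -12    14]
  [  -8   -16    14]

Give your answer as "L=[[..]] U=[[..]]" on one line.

  r1 -= 4·r0 → [0,4,2]
  r2 -= 4·r0 → [0,0,2]
  r2 -= 0·r1 → [0,0,2]

L=[[1,0,0],[4,1,0],[4,0,1]] U=[[-2,-4,3],[0,4,2],[0,0,2]]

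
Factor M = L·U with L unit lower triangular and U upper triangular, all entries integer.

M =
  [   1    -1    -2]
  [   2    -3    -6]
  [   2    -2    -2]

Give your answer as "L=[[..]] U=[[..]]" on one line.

L=[[1,0,0],[2,1,0],[2,0,1]] U=[[1,-1,-2],[0,-1,-2],[0,0,2]]

  r1 -= 2·r0 → [0,-1,-2]
  r2 -= 2·r0 → [0,0,2]
  r2 -= 0·r1 → [0,0,2]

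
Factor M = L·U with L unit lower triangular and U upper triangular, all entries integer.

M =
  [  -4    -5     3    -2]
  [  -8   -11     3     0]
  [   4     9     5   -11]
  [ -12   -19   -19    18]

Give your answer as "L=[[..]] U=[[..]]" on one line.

L=[[1,0,0,0],[2,1,0,0],[-1,-4,1,0],[3,4,4,1]] U=[[-4,-5,3,-2],[0,-1,-3,4],[0,0,-4,3],[0,0,0,-4]]

  row1 -= 2·row0 → [0,-1,-3,4]
  row2 -= -1·row0 → [0,4,8,-13]
  row3 -= 3·row0 → [0,-4,-28,24]
  row2 -= -4·row1 → [0,0,-4,3]
  row3 -= 4·row1 → [0,0,-16,8]
  row3 -= 4·row2 → [0,0,0,-4]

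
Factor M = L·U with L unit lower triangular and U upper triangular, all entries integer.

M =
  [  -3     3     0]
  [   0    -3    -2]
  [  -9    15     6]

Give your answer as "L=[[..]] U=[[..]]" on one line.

L=[[1,0,0],[0,1,0],[3,-2,1]] U=[[-3,3,0],[0,-3,-2],[0,0,2]]

  r1 -= 0·r0 → [0,-3,-2]
  r2 -= 3·r0 → [0,6,6]
  r2 -= -2·r1 → [0,0,2]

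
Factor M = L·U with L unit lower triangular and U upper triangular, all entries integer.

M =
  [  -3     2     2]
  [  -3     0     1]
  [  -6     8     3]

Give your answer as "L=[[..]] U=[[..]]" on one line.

  R1 -= 1·R0 → [0,-2,-1]
  R2 -= 2·R0 → [0,4,-1]
  R2 -= -2·R1 → [0,0,-3]

L=[[1,0,0],[1,1,0],[2,-2,1]] U=[[-3,2,2],[0,-2,-1],[0,0,-3]]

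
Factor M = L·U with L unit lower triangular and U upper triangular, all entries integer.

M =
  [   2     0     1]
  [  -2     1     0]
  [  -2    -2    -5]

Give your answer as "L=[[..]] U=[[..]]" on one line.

L=[[1,0,0],[-1,1,0],[-1,-2,1]] U=[[2,0,1],[0,1,1],[0,0,-2]]

  row1 -= -1·row0 → [0,1,1]
  row2 -= -1·row0 → [0,-2,-4]
  row2 -= -2·row1 → [0,0,-2]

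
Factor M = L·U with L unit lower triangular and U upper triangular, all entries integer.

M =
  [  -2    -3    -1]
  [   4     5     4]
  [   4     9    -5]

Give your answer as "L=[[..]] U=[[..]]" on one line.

  r1 -= -2·r0 → [0,-1,2]
  r2 -= -2·r0 → [0,3,-7]
  r2 -= -3·r1 → [0,0,-1]

L=[[1,0,0],[-2,1,0],[-2,-3,1]] U=[[-2,-3,-1],[0,-1,2],[0,0,-1]]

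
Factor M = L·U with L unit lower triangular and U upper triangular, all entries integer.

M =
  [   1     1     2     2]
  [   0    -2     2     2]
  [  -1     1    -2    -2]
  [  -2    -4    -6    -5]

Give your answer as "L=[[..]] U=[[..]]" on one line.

L=[[1,0,0,0],[0,1,0,0],[-1,-1,1,0],[-2,1,-2,1]] U=[[1,1,2,2],[0,-2,2,2],[0,0,2,2],[0,0,0,1]]

  R1 -= 0·R0 → [0,-2,2,2]
  R2 -= -1·R0 → [0,2,0,0]
  R3 -= -2·R0 → [0,-2,-2,-1]
  R2 -= -1·R1 → [0,0,2,2]
  R3 -= 1·R1 → [0,0,-4,-3]
  R3 -= -2·R2 → [0,0,0,1]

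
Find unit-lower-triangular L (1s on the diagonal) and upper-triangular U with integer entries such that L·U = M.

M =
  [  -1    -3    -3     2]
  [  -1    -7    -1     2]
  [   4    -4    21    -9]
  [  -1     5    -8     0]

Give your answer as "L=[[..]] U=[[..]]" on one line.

L=[[1,0,0,0],[1,1,0,0],[-4,4,1,0],[1,-2,-1,1]] U=[[-1,-3,-3,2],[0,-4,2,0],[0,0,1,-1],[0,0,0,-3]]

  r1 -= 1·r0 → [0,-4,2,0]
  r2 -= -4·r0 → [0,-16,9,-1]
  r3 -= 1·r0 → [0,8,-5,-2]
  r2 -= 4·r1 → [0,0,1,-1]
  r3 -= -2·r1 → [0,0,-1,-2]
  r3 -= -1·r2 → [0,0,0,-3]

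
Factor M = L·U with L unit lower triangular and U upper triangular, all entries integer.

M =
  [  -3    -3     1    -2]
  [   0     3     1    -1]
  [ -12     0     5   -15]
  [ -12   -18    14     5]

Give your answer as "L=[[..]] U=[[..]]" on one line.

  R1 -= 0·R0 → [0,3,1,-1]
  R2 -= 4·R0 → [0,12,1,-7]
  R3 -= 4·R0 → [0,-6,10,13]
  R2 -= 4·R1 → [0,0,-3,-3]
  R3 -= -2·R1 → [0,0,12,11]
  R3 -= -4·R2 → [0,0,0,-1]

L=[[1,0,0,0],[0,1,0,0],[4,4,1,0],[4,-2,-4,1]] U=[[-3,-3,1,-2],[0,3,1,-1],[0,0,-3,-3],[0,0,0,-1]]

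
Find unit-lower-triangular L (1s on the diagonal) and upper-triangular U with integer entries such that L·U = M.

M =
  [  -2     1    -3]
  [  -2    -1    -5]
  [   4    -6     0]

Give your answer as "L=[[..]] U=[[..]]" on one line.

L=[[1,0,0],[1,1,0],[-2,2,1]] U=[[-2,1,-3],[0,-2,-2],[0,0,-2]]

  R1 -= 1·R0 → [0,-2,-2]
  R2 -= -2·R0 → [0,-4,-6]
  R2 -= 2·R1 → [0,0,-2]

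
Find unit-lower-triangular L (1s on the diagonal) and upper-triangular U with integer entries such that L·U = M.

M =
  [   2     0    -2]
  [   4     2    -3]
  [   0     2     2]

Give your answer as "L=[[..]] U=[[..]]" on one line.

  row1 -= 2·row0 → [0,2,1]
  row2 -= 0·row0 → [0,2,2]
  row2 -= 1·row1 → [0,0,1]

L=[[1,0,0],[2,1,0],[0,1,1]] U=[[2,0,-2],[0,2,1],[0,0,1]]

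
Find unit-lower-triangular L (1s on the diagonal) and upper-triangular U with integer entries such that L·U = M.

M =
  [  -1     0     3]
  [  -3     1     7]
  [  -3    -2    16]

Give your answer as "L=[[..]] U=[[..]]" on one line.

L=[[1,0,0],[3,1,0],[3,-2,1]] U=[[-1,0,3],[0,1,-2],[0,0,3]]

  r1 -= 3·r0 → [0,1,-2]
  r2 -= 3·r0 → [0,-2,7]
  r2 -= -2·r1 → [0,0,3]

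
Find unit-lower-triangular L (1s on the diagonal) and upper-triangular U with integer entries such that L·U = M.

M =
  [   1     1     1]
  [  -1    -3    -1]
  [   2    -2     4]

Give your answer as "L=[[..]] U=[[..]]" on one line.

  R1 -= -1·R0 → [0,-2,0]
  R2 -= 2·R0 → [0,-4,2]
  R2 -= 2·R1 → [0,0,2]

L=[[1,0,0],[-1,1,0],[2,2,1]] U=[[1,1,1],[0,-2,0],[0,0,2]]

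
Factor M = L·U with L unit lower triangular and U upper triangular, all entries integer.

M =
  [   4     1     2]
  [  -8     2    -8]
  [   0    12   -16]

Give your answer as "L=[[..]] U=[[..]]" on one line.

  r1 -= -2·r0 → [0,4,-4]
  r2 -= 0·r0 → [0,12,-16]
  r2 -= 3·r1 → [0,0,-4]

L=[[1,0,0],[-2,1,0],[0,3,1]] U=[[4,1,2],[0,4,-4],[0,0,-4]]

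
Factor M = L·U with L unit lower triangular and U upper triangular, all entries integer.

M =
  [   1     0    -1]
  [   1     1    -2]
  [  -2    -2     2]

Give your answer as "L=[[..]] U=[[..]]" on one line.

L=[[1,0,0],[1,1,0],[-2,-2,1]] U=[[1,0,-1],[0,1,-1],[0,0,-2]]

  r1 -= 1·r0 → [0,1,-1]
  r2 -= -2·r0 → [0,-2,0]
  r2 -= -2·r1 → [0,0,-2]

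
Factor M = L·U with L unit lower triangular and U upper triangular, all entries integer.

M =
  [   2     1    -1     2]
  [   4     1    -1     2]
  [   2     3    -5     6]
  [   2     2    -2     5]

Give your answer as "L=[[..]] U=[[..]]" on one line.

  r1 -= 2·r0 → [0,-1,1,-2]
  r2 -= 1·r0 → [0,2,-4,4]
  r3 -= 1·r0 → [0,1,-1,3]
  r2 -= -2·r1 → [0,0,-2,0]
  r3 -= -1·r1 → [0,0,0,1]
  r3 -= 0·r2 → [0,0,0,1]

L=[[1,0,0,0],[2,1,0,0],[1,-2,1,0],[1,-1,0,1]] U=[[2,1,-1,2],[0,-1,1,-2],[0,0,-2,0],[0,0,0,1]]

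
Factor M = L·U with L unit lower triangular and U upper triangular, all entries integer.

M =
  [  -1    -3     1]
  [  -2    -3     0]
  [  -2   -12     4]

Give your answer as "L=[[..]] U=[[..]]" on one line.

L=[[1,0,0],[2,1,0],[2,-2,1]] U=[[-1,-3,1],[0,3,-2],[0,0,-2]]

  r1 -= 2·r0 → [0,3,-2]
  r2 -= 2·r0 → [0,-6,2]
  r2 -= -2·r1 → [0,0,-2]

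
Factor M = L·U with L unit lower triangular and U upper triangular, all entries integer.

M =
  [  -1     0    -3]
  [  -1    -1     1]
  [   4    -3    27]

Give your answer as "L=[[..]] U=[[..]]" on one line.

L=[[1,0,0],[1,1,0],[-4,3,1]] U=[[-1,0,-3],[0,-1,4],[0,0,3]]

  row1 -= 1·row0 → [0,-1,4]
  row2 -= -4·row0 → [0,-3,15]
  row2 -= 3·row1 → [0,0,3]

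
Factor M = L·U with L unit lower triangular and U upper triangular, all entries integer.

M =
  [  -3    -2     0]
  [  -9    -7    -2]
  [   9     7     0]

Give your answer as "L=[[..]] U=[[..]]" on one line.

L=[[1,0,0],[3,1,0],[-3,-1,1]] U=[[-3,-2,0],[0,-1,-2],[0,0,-2]]

  r1 -= 3·r0 → [0,-1,-2]
  r2 -= -3·r0 → [0,1,0]
  r2 -= -1·r1 → [0,0,-2]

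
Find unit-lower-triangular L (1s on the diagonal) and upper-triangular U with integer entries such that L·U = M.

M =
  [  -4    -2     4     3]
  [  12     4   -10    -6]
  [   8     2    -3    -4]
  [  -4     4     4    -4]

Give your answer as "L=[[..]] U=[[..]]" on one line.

  R1 -= -3·R0 → [0,-2,2,3]
  R2 -= -2·R0 → [0,-2,5,2]
  R3 -= 1·R0 → [0,6,0,-7]
  R2 -= 1·R1 → [0,0,3,-1]
  R3 -= -3·R1 → [0,0,6,2]
  R3 -= 2·R2 → [0,0,0,4]

L=[[1,0,0,0],[-3,1,0,0],[-2,1,1,0],[1,-3,2,1]] U=[[-4,-2,4,3],[0,-2,2,3],[0,0,3,-1],[0,0,0,4]]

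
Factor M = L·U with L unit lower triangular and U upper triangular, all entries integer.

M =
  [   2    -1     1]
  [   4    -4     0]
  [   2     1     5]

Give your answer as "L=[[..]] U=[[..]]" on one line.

L=[[1,0,0],[2,1,0],[1,-1,1]] U=[[2,-1,1],[0,-2,-2],[0,0,2]]

  R1 -= 2·R0 → [0,-2,-2]
  R2 -= 1·R0 → [0,2,4]
  R2 -= -1·R1 → [0,0,2]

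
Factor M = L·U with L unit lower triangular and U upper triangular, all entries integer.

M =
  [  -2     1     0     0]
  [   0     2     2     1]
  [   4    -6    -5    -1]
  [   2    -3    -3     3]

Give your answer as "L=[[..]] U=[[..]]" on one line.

L=[[1,0,0,0],[0,1,0,0],[-2,-2,1,0],[-1,-1,1,1]] U=[[-2,1,0,0],[0,2,2,1],[0,0,-1,1],[0,0,0,3]]

  R1 -= 0·R0 → [0,2,2,1]
  R2 -= -2·R0 → [0,-4,-5,-1]
  R3 -= -1·R0 → [0,-2,-3,3]
  R2 -= -2·R1 → [0,0,-1,1]
  R3 -= -1·R1 → [0,0,-1,4]
  R3 -= 1·R2 → [0,0,0,3]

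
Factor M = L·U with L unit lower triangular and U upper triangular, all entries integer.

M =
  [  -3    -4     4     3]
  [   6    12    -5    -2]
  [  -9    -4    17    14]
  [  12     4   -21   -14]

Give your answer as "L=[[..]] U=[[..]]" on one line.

L=[[1,0,0,0],[-2,1,0,0],[3,2,1,0],[-4,-3,-4,1]] U=[[-3,-4,4,3],[0,4,3,4],[0,0,-1,-3],[0,0,0,-2]]

  row1 -= -2·row0 → [0,4,3,4]
  row2 -= 3·row0 → [0,8,5,5]
  row3 -= -4·row0 → [0,-12,-5,-2]
  row2 -= 2·row1 → [0,0,-1,-3]
  row3 -= -3·row1 → [0,0,4,10]
  row3 -= -4·row2 → [0,0,0,-2]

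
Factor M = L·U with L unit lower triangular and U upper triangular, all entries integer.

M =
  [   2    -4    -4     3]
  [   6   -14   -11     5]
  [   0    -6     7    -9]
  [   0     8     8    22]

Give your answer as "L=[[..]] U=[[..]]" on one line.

L=[[1,0,0,0],[3,1,0,0],[0,3,1,0],[0,-4,3,1]] U=[[2,-4,-4,3],[0,-2,1,-4],[0,0,4,3],[0,0,0,-3]]

  row1 -= 3·row0 → [0,-2,1,-4]
  row2 -= 0·row0 → [0,-6,7,-9]
  row3 -= 0·row0 → [0,8,8,22]
  row2 -= 3·row1 → [0,0,4,3]
  row3 -= -4·row1 → [0,0,12,6]
  row3 -= 3·row2 → [0,0,0,-3]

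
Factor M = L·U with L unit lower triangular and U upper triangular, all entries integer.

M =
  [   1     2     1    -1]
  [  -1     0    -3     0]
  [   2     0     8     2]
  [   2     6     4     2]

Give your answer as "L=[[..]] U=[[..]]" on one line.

L=[[1,0,0,0],[-1,1,0,0],[2,-2,1,0],[2,1,2,1]] U=[[1,2,1,-1],[0,2,-2,-1],[0,0,2,2],[0,0,0,1]]

  R1 -= -1·R0 → [0,2,-2,-1]
  R2 -= 2·R0 → [0,-4,6,4]
  R3 -= 2·R0 → [0,2,2,4]
  R2 -= -2·R1 → [0,0,2,2]
  R3 -= 1·R1 → [0,0,4,5]
  R3 -= 2·R2 → [0,0,0,1]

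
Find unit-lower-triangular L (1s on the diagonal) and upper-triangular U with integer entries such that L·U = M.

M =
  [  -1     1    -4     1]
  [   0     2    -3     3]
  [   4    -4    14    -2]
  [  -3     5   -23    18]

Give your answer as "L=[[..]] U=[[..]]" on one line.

  R1 -= 0·R0 → [0,2,-3,3]
  R2 -= -4·R0 → [0,0,-2,2]
  R3 -= 3·R0 → [0,2,-11,15]
  R2 -= 0·R1 → [0,0,-2,2]
  R3 -= 1·R1 → [0,0,-8,12]
  R3 -= 4·R2 → [0,0,0,4]

L=[[1,0,0,0],[0,1,0,0],[-4,0,1,0],[3,1,4,1]] U=[[-1,1,-4,1],[0,2,-3,3],[0,0,-2,2],[0,0,0,4]]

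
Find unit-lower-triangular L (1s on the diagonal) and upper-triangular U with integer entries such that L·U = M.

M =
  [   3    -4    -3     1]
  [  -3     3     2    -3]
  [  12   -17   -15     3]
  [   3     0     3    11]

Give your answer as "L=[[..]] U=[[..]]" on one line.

L=[[1,0,0,0],[-1,1,0,0],[4,1,1,0],[1,-4,-1,1]] U=[[3,-4,-3,1],[0,-1,-1,-2],[0,0,-2,1],[0,0,0,3]]

  row1 -= -1·row0 → [0,-1,-1,-2]
  row2 -= 4·row0 → [0,-1,-3,-1]
  row3 -= 1·row0 → [0,4,6,10]
  row2 -= 1·row1 → [0,0,-2,1]
  row3 -= -4·row1 → [0,0,2,2]
  row3 -= -1·row2 → [0,0,0,3]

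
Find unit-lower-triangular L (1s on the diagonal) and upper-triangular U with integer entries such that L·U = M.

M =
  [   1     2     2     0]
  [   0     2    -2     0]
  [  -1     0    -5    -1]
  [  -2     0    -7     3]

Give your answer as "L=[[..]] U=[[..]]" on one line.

L=[[1,0,0,0],[0,1,0,0],[-1,1,1,0],[-2,2,-1,1]] U=[[1,2,2,0],[0,2,-2,0],[0,0,-1,-1],[0,0,0,2]]

  row1 -= 0·row0 → [0,2,-2,0]
  row2 -= -1·row0 → [0,2,-3,-1]
  row3 -= -2·row0 → [0,4,-3,3]
  row2 -= 1·row1 → [0,0,-1,-1]
  row3 -= 2·row1 → [0,0,1,3]
  row3 -= -1·row2 → [0,0,0,2]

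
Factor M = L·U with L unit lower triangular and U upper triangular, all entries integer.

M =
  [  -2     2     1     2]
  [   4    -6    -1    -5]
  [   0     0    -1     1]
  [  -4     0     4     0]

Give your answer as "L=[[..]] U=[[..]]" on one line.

L=[[1,0,0,0],[-2,1,0,0],[0,0,1,0],[2,2,0,1]] U=[[-2,2,1,2],[0,-2,1,-1],[0,0,-1,1],[0,0,0,-2]]

  r1 -= -2·r0 → [0,-2,1,-1]
  r2 -= 0·r0 → [0,0,-1,1]
  r3 -= 2·r0 → [0,-4,2,-4]
  r2 -= 0·r1 → [0,0,-1,1]
  r3 -= 2·r1 → [0,0,0,-2]
  r3 -= 0·r2 → [0,0,0,-2]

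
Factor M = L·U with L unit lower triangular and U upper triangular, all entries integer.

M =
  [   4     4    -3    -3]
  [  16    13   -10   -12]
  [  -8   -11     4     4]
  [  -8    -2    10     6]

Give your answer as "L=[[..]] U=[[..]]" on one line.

L=[[1,0,0,0],[4,1,0,0],[-2,1,1,0],[-2,-2,-2,1]] U=[[4,4,-3,-3],[0,-3,2,0],[0,0,-4,-2],[0,0,0,-4]]

  R1 -= 4·R0 → [0,-3,2,0]
  R2 -= -2·R0 → [0,-3,-2,-2]
  R3 -= -2·R0 → [0,6,4,0]
  R2 -= 1·R1 → [0,0,-4,-2]
  R3 -= -2·R1 → [0,0,8,0]
  R3 -= -2·R2 → [0,0,0,-4]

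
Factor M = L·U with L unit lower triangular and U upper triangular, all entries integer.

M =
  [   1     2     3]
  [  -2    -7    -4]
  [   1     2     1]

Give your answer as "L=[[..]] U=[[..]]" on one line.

  R1 -= -2·R0 → [0,-3,2]
  R2 -= 1·R0 → [0,0,-2]
  R2 -= 0·R1 → [0,0,-2]

L=[[1,0,0],[-2,1,0],[1,0,1]] U=[[1,2,3],[0,-3,2],[0,0,-2]]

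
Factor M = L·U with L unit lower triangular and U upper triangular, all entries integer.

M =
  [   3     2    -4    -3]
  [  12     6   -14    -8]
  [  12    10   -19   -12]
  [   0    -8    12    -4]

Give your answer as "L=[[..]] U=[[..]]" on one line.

  R1 -= 4·R0 → [0,-2,2,4]
  R2 -= 4·R0 → [0,2,-3,0]
  R3 -= 0·R0 → [0,-8,12,-4]
  R2 -= -1·R1 → [0,0,-1,4]
  R3 -= 4·R1 → [0,0,4,-20]
  R3 -= -4·R2 → [0,0,0,-4]

L=[[1,0,0,0],[4,1,0,0],[4,-1,1,0],[0,4,-4,1]] U=[[3,2,-4,-3],[0,-2,2,4],[0,0,-1,4],[0,0,0,-4]]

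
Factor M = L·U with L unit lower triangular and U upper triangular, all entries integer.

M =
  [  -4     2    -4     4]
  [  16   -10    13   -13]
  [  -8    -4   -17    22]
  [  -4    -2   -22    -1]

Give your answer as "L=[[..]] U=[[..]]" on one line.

  row1 -= -4·row0 → [0,-2,-3,3]
  row2 -= 2·row0 → [0,-8,-9,14]
  row3 -= 1·row0 → [0,-4,-18,-5]
  row2 -= 4·row1 → [0,0,3,2]
  row3 -= 2·row1 → [0,0,-12,-11]
  row3 -= -4·row2 → [0,0,0,-3]

L=[[1,0,0,0],[-4,1,0,0],[2,4,1,0],[1,2,-4,1]] U=[[-4,2,-4,4],[0,-2,-3,3],[0,0,3,2],[0,0,0,-3]]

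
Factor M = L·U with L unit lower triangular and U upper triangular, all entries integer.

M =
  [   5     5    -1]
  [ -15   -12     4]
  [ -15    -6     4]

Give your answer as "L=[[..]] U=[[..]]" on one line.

L=[[1,0,0],[-3,1,0],[-3,3,1]] U=[[5,5,-1],[0,3,1],[0,0,-2]]

  R1 -= -3·R0 → [0,3,1]
  R2 -= -3·R0 → [0,9,1]
  R2 -= 3·R1 → [0,0,-2]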